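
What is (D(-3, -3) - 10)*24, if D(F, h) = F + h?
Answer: -384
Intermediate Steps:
(D(-3, -3) - 10)*24 = ((-3 - 3) - 10)*24 = (-6 - 10)*24 = -16*24 = -384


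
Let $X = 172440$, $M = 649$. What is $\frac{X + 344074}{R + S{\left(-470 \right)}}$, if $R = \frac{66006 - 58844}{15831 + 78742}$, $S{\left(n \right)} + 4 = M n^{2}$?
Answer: $\frac{24424139261}{6779186329085} \approx 0.0036028$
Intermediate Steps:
$S{\left(n \right)} = -4 + 649 n^{2}$
$R = \frac{7162}{94573} \approx 0.07573$
$\frac{X + 344074}{R + S{\left(-470 \right)}} = \frac{172440 + 344074}{\frac{7162}{94573} - \left(4 - 649 \left(-470\right)^{2}\right)} = \frac{516514}{\frac{7162}{94573} + \left(-4 + 649 \cdot 220900\right)} = \frac{516514}{\frac{7162}{94573} + \left(-4 + 143364100\right)} = \frac{516514}{\frac{7162}{94573} + 143364096} = \frac{516514}{\frac{13558372658170}{94573}} = 516514 \cdot \frac{94573}{13558372658170} = \frac{24424139261}{6779186329085}$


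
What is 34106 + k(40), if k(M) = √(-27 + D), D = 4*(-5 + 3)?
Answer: 34106 + I*√35 ≈ 34106.0 + 5.9161*I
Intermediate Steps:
D = -8 (D = 4*(-2) = -8)
k(M) = I*√35 (k(M) = √(-27 - 8) = √(-35) = I*√35)
34106 + k(40) = 34106 + I*√35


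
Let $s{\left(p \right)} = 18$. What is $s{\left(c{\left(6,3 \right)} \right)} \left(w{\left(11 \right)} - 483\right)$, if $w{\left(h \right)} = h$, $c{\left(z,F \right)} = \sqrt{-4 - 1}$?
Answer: $-8496$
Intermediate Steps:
$c{\left(z,F \right)} = i \sqrt{5}$ ($c{\left(z,F \right)} = \sqrt{-5} = i \sqrt{5}$)
$s{\left(c{\left(6,3 \right)} \right)} \left(w{\left(11 \right)} - 483\right) = 18 \left(11 - 483\right) = 18 \left(-472\right) = -8496$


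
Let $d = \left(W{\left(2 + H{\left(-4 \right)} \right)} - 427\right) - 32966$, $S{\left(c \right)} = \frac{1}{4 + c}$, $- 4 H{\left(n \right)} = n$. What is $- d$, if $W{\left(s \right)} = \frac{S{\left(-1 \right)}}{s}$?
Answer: $\frac{300536}{9} \approx 33393.0$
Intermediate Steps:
$H{\left(n \right)} = - \frac{n}{4}$
$W{\left(s \right)} = \frac{1}{3 s}$ ($W{\left(s \right)} = \frac{1}{\left(4 - 1\right) s} = \frac{1}{3 s}$)
$d = - \frac{300536}{9}$ ($d = \left(\frac{1}{3 \left(2 - -1\right)} - 427\right) - 32966 = \left(\frac{1}{3 \left(2 + 1\right)} - 427\right) - 32966 = \left(\frac{1}{3 \cdot 3} - 427\right) - 32966 = \left(\frac{1}{3} \cdot \frac{1}{3} - 427\right) - 32966 = \left(\frac{1}{9} - 427\right) - 32966 = - \frac{3842}{9} - 32966 = - \frac{300536}{9} \approx -33393.0$)
$- d = \left(-1\right) \left(- \frac{300536}{9}\right) = \frac{300536}{9}$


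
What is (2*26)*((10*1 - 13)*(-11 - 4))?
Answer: 2340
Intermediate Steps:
(2*26)*((10*1 - 13)*(-11 - 4)) = 52*((10 - 13)*(-15)) = 52*(-3*(-15)) = 52*45 = 2340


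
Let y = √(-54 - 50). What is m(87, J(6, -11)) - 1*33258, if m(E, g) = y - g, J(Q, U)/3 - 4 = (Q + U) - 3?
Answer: -33246 + 2*I*√26 ≈ -33246.0 + 10.198*I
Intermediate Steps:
J(Q, U) = 3 + 3*Q + 3*U (J(Q, U) = 12 + 3*((Q + U) - 3) = 12 + 3*(-3 + Q + U) = 12 + (-9 + 3*Q + 3*U) = 3 + 3*Q + 3*U)
y = 2*I*√26 (y = √(-104) = 2*I*√26 ≈ 10.198*I)
m(E, g) = -g + 2*I*√26 (m(E, g) = 2*I*√26 - g = -g + 2*I*√26)
m(87, J(6, -11)) - 1*33258 = (-(3 + 3*6 + 3*(-11)) + 2*I*√26) - 1*33258 = (-(3 + 18 - 33) + 2*I*√26) - 33258 = (-1*(-12) + 2*I*√26) - 33258 = (12 + 2*I*√26) - 33258 = -33246 + 2*I*√26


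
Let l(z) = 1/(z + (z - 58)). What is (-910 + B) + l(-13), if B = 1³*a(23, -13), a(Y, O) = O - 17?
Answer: -78961/84 ≈ -940.01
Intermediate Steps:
a(Y, O) = -17 + O
l(z) = 1/(-58 + 2*z) (l(z) = 1/(z + (-58 + z)) = 1/(-58 + 2*z))
B = -30 (B = 1³*(-17 - 13) = 1*(-30) = -30)
(-910 + B) + l(-13) = (-910 - 30) + 1/(2*(-29 - 13)) = -940 + (½)/(-42) = -940 + (½)*(-1/42) = -940 - 1/84 = -78961/84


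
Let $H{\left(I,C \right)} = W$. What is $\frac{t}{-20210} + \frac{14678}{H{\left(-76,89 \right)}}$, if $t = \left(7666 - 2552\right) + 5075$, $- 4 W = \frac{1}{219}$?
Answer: $- \frac{259858735069}{20210} \approx -1.2858 \cdot 10^{7}$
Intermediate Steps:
$W = - \frac{1}{876}$ ($W = - \frac{1}{4 \cdot 219} = \left(- \frac{1}{4}\right) \frac{1}{219} = - \frac{1}{876} \approx -0.0011416$)
$H{\left(I,C \right)} = - \frac{1}{876}$
$t = 10189$ ($t = 5114 + 5075 = 10189$)
$\frac{t}{-20210} + \frac{14678}{H{\left(-76,89 \right)}} = \frac{10189}{-20210} + \frac{14678}{- \frac{1}{876}} = 10189 \left(- \frac{1}{20210}\right) + 14678 \left(-876\right) = - \frac{10189}{20210} - 12857928 = - \frac{259858735069}{20210}$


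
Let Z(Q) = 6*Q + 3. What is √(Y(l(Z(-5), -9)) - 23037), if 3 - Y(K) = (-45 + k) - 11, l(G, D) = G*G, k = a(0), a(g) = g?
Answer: I*√22978 ≈ 151.58*I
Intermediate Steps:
Z(Q) = 3 + 6*Q
k = 0
l(G, D) = G²
Y(K) = 59 (Y(K) = 3 - ((-45 + 0) - 11) = 3 - (-45 - 11) = 3 - 1*(-56) = 3 + 56 = 59)
√(Y(l(Z(-5), -9)) - 23037) = √(59 - 23037) = √(-22978) = I*√22978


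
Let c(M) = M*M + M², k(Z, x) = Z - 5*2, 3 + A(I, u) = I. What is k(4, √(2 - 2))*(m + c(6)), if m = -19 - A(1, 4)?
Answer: -330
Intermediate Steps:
A(I, u) = -3 + I
m = -17 (m = -19 - (-3 + 1) = -19 - 1*(-2) = -19 + 2 = -17)
k(Z, x) = -10 + Z (k(Z, x) = Z - 10 = -10 + Z)
c(M) = 2*M² (c(M) = M² + M² = 2*M²)
k(4, √(2 - 2))*(m + c(6)) = (-10 + 4)*(-17 + 2*6²) = -6*(-17 + 2*36) = -6*(-17 + 72) = -6*55 = -330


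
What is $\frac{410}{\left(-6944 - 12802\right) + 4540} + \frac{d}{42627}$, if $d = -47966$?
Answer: $- \frac{373424033}{324093081} \approx -1.1522$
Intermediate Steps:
$\frac{410}{\left(-6944 - 12802\right) + 4540} + \frac{d}{42627} = \frac{410}{\left(-6944 - 12802\right) + 4540} - \frac{47966}{42627} = \frac{410}{-19746 + 4540} - \frac{47966}{42627} = \frac{410}{-15206} - \frac{47966}{42627} = 410 \left(- \frac{1}{15206}\right) - \frac{47966}{42627} = - \frac{205}{7603} - \frac{47966}{42627} = - \frac{373424033}{324093081}$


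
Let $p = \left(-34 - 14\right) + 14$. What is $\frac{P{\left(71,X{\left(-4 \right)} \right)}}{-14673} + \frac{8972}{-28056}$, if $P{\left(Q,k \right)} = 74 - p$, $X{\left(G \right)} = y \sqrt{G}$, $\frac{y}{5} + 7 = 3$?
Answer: $- \frac{11223017}{34305474} \approx -0.32715$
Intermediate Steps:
$y = -20$ ($y = -35 + 5 \cdot 3 = -35 + 15 = -20$)
$p = -34$ ($p = -48 + 14 = -34$)
$X{\left(G \right)} = - 20 \sqrt{G}$
$P{\left(Q,k \right)} = 108$ ($P{\left(Q,k \right)} = 74 - -34 = 74 + 34 = 108$)
$\frac{P{\left(71,X{\left(-4 \right)} \right)}}{-14673} + \frac{8972}{-28056} = \frac{108}{-14673} + \frac{8972}{-28056} = 108 \left(- \frac{1}{14673}\right) + 8972 \left(- \frac{1}{28056}\right) = - \frac{36}{4891} - \frac{2243}{7014} = - \frac{11223017}{34305474}$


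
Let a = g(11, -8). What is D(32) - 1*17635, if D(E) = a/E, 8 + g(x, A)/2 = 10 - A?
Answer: -141075/8 ≈ -17634.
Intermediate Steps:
g(x, A) = 4 - 2*A (g(x, A) = -16 + 2*(10 - A) = -16 + (20 - 2*A) = 4 - 2*A)
a = 20 (a = 4 - 2*(-8) = 4 + 16 = 20)
D(E) = 20/E
D(32) - 1*17635 = 20/32 - 1*17635 = 20*(1/32) - 17635 = 5/8 - 17635 = -141075/8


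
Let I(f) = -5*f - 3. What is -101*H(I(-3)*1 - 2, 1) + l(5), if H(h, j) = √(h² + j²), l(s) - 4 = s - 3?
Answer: 6 - 101*√101 ≈ -1009.0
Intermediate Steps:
I(f) = -3 - 5*f
l(s) = 1 + s (l(s) = 4 + (s - 3) = 4 + (-3 + s) = 1 + s)
-101*H(I(-3)*1 - 2, 1) + l(5) = -101*√(((-3 - 5*(-3))*1 - 2)² + 1²) + (1 + 5) = -101*√(((-3 + 15)*1 - 2)² + 1) + 6 = -101*√((12*1 - 2)² + 1) + 6 = -101*√((12 - 2)² + 1) + 6 = -101*√(10² + 1) + 6 = -101*√(100 + 1) + 6 = -101*√101 + 6 = 6 - 101*√101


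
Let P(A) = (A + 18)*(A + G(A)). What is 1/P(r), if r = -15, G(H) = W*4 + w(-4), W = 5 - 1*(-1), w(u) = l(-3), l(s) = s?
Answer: 1/18 ≈ 0.055556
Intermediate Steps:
w(u) = -3
W = 6 (W = 5 + 1 = 6)
G(H) = 21 (G(H) = 6*4 - 3 = 24 - 3 = 21)
P(A) = (18 + A)*(21 + A) (P(A) = (A + 18)*(A + 21) = (18 + A)*(21 + A))
1/P(r) = 1/(378 + (-15)² + 39*(-15)) = 1/(378 + 225 - 585) = 1/18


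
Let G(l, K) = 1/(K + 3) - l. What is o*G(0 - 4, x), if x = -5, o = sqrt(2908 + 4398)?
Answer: 7*sqrt(7306)/2 ≈ 299.16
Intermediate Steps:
o = sqrt(7306) ≈ 85.475
G(l, K) = 1/(3 + K) - l
o*G(0 - 4, x) = sqrt(7306)*((1 - 3*(0 - 4) - 1*(-5)*(0 - 4))/(3 - 5)) = sqrt(7306)*((1 - 3*(-4) - 1*(-5)*(-4))/(-2)) = sqrt(7306)*(-(1 + 12 - 20)/2) = sqrt(7306)*(-1/2*(-7)) = sqrt(7306)*(7/2) = 7*sqrt(7306)/2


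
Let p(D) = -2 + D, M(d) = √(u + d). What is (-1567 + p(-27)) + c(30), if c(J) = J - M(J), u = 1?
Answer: -1566 - √31 ≈ -1571.6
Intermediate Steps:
M(d) = √(1 + d)
c(J) = J - √(1 + J)
(-1567 + p(-27)) + c(30) = (-1567 + (-2 - 27)) + (30 - √(1 + 30)) = (-1567 - 29) + (30 - √31) = -1596 + (30 - √31) = -1566 - √31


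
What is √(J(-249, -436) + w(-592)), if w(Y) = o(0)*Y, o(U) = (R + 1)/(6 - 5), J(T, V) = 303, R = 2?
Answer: I*√1473 ≈ 38.38*I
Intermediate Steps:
o(U) = 3 (o(U) = (2 + 1)/(6 - 5) = 3/1 = 3*1 = 3)
w(Y) = 3*Y
√(J(-249, -436) + w(-592)) = √(303 + 3*(-592)) = √(303 - 1776) = √(-1473) = I*√1473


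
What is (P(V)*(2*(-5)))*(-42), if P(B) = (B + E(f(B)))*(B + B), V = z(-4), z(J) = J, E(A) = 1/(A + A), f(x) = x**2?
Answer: 13335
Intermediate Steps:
E(A) = 1/(2*A)
V = -4
P(B) = 2*B*(B + 1/(2*B**2)) (P(B) = (B + 1/(2*(B**2)))*(B + B) = (B + 1/(2*B**2))*(2*B) = 2*B*(B + 1/(2*B**2)))
(P(V)*(2*(-5)))*(-42) = (((1 + 2*(-4)**3)/(-4))*(2*(-5)))*(-42) = (-(1 + 2*(-64))/4*(-10))*(-42) = (-(1 - 128)/4*(-10))*(-42) = (-1/4*(-127)*(-10))*(-42) = ((127/4)*(-10))*(-42) = -635/2*(-42) = 13335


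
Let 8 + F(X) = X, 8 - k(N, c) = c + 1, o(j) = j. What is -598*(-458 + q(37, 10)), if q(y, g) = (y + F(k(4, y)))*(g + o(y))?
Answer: 301990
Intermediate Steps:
k(N, c) = 7 - c (k(N, c) = 8 - (c + 1) = 8 - (1 + c) = 8 + (-1 - c) = 7 - c)
F(X) = -8 + X
q(y, g) = -g - y (q(y, g) = (y + (-8 + (7 - y)))*(g + y) = (y + (-1 - y))*(g + y) = -(g + y) = -g - y)
-598*(-458 + q(37, 10)) = -598*(-458 + (-1*10 - 1*37)) = -598*(-458 + (-10 - 37)) = -598*(-458 - 47) = -598*(-505) = 301990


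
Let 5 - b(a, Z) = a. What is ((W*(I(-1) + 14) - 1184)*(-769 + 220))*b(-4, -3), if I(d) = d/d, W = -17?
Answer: 7110099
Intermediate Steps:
b(a, Z) = 5 - a
I(d) = 1
((W*(I(-1) + 14) - 1184)*(-769 + 220))*b(-4, -3) = ((-17*(1 + 14) - 1184)*(-769 + 220))*(5 - 1*(-4)) = ((-17*15 - 1184)*(-549))*(5 + 4) = ((-255 - 1184)*(-549))*9 = -1439*(-549)*9 = 790011*9 = 7110099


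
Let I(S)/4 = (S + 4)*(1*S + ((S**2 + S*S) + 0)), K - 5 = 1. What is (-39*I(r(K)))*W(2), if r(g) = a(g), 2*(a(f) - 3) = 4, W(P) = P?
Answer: -154440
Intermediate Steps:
a(f) = 5 (a(f) = 3 + (1/2)*4 = 3 + 2 = 5)
K = 6 (K = 5 + 1 = 6)
r(g) = 5
I(S) = 4*(4 + S)*(S + 2*S**2) (I(S) = 4*((S + 4)*(1*S + ((S**2 + S*S) + 0))) = 4*((4 + S)*(S + ((S**2 + S**2) + 0))) = 4*((4 + S)*(S + (2*S**2 + 0))) = 4*((4 + S)*(S + 2*S**2)) = 4*(4 + S)*(S + 2*S**2))
(-39*I(r(K)))*W(2) = -156*5*(4 + 2*5**2 + 9*5)*2 = -156*5*(4 + 2*25 + 45)*2 = -156*5*(4 + 50 + 45)*2 = -156*5*99*2 = -39*1980*2 = -77220*2 = -154440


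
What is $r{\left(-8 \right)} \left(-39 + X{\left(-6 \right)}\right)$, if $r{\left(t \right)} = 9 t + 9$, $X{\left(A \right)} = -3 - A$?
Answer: $2268$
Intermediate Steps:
$r{\left(t \right)} = 9 + 9 t$
$r{\left(-8 \right)} \left(-39 + X{\left(-6 \right)}\right) = \left(9 + 9 \left(-8\right)\right) \left(-39 - -3\right) = \left(9 - 72\right) \left(-39 + \left(-3 + 6\right)\right) = - 63 \left(-39 + 3\right) = \left(-63\right) \left(-36\right) = 2268$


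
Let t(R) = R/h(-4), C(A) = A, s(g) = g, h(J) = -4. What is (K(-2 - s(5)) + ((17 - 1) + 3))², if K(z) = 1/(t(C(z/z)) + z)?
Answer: 299209/841 ≈ 355.78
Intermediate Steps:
t(R) = -R/4 (t(R) = R/(-4) = R*(-¼) = -R/4)
K(z) = 1/(-¼ + z) (K(z) = 1/(-z/(4*z) + z) = 1/(-¼*1 + z) = 1/(-¼ + z))
(K(-2 - s(5)) + ((17 - 1) + 3))² = (4/(-1 + 4*(-2 - 1*5)) + ((17 - 1) + 3))² = (4/(-1 + 4*(-2 - 5)) + (16 + 3))² = (4/(-1 + 4*(-7)) + 19)² = (4/(-1 - 28) + 19)² = (4/(-29) + 19)² = (4*(-1/29) + 19)² = (-4/29 + 19)² = (547/29)² = 299209/841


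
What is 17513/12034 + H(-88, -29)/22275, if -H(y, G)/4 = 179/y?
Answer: 195099994/134028675 ≈ 1.4557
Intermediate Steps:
H(y, G) = -716/y
17513/12034 + H(-88, -29)/22275 = 17513/12034 - 716/(-88)/22275 = 17513*(1/12034) - 716*(-1/88)*(1/22275) = 17513/12034 + (179/22)*(1/22275) = 17513/12034 + 179/490050 = 195099994/134028675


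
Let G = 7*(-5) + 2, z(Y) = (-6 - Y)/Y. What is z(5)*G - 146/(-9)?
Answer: 3997/45 ≈ 88.822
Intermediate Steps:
z(Y) = (-6 - Y)/Y
G = -33 (G = -35 + 2 = -33)
z(5)*G - 146/(-9) = ((-6 - 1*5)/5)*(-33) - 146/(-9) = ((-6 - 5)/5)*(-33) - 146*(-⅑) = ((⅕)*(-11))*(-33) + 146/9 = -11/5*(-33) + 146/9 = 363/5 + 146/9 = 3997/45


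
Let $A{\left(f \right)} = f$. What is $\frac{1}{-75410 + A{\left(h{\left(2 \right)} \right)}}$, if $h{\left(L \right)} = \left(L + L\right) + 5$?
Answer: $- \frac{1}{75401} \approx -1.3262 \cdot 10^{-5}$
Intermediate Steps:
$h{\left(L \right)} = 5 + 2 L$ ($h{\left(L \right)} = 2 L + 5 = 5 + 2 L$)
$\frac{1}{-75410 + A{\left(h{\left(2 \right)} \right)}} = \frac{1}{-75410 + \left(5 + 2 \cdot 2\right)} = \frac{1}{-75410 + \left(5 + 4\right)} = \frac{1}{-75410 + 9} = \frac{1}{-75401} = - \frac{1}{75401}$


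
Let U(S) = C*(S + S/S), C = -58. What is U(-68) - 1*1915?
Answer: 1971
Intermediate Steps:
U(S) = -58 - 58*S (U(S) = -58*(S + S/S) = -58*(S + 1) = -58*(1 + S) = -58 - 58*S)
U(-68) - 1*1915 = (-58 - 58*(-68)) - 1*1915 = (-58 + 3944) - 1915 = 3886 - 1915 = 1971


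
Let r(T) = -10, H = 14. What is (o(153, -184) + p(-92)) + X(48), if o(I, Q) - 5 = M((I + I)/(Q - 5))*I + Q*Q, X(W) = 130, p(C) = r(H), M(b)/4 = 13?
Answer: 41937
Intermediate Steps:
M(b) = 52 (M(b) = 4*13 = 52)
p(C) = -10
o(I, Q) = 5 + Q² + 52*I (o(I, Q) = 5 + (52*I + Q*Q) = 5 + (52*I + Q²) = 5 + (Q² + 52*I) = 5 + Q² + 52*I)
(o(153, -184) + p(-92)) + X(48) = ((5 + (-184)² + 52*153) - 10) + 130 = ((5 + 33856 + 7956) - 10) + 130 = (41817 - 10) + 130 = 41807 + 130 = 41937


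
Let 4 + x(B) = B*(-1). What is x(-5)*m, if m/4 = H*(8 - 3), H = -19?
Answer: -380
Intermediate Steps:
x(B) = -4 - B (x(B) = -4 + B*(-1) = -4 - B)
m = -380 (m = 4*(-19*(8 - 3)) = 4*(-19*5) = 4*(-95) = -380)
x(-5)*m = (-4 - 1*(-5))*(-380) = (-4 + 5)*(-380) = 1*(-380) = -380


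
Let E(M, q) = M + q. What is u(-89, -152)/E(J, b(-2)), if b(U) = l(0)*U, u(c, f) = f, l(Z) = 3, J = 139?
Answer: -8/7 ≈ -1.1429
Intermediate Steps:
b(U) = 3*U
u(-89, -152)/E(J, b(-2)) = -152/(139 + 3*(-2)) = -152/(139 - 6) = -152/133 = -152*1/133 = -8/7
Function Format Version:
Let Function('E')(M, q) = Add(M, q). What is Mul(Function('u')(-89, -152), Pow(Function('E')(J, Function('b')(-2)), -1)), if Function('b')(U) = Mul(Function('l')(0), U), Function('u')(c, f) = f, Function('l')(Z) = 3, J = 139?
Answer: Rational(-8, 7) ≈ -1.1429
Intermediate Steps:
Function('b')(U) = Mul(3, U)
Mul(Function('u')(-89, -152), Pow(Function('E')(J, Function('b')(-2)), -1)) = Mul(-152, Pow(Add(139, Mul(3, -2)), -1)) = Mul(-152, Pow(Add(139, -6), -1)) = Mul(-152, Pow(133, -1)) = Mul(-152, Rational(1, 133)) = Rational(-8, 7)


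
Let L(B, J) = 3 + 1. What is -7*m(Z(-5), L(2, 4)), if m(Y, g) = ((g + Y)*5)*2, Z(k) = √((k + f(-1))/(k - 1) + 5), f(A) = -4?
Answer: -280 - 35*√26 ≈ -458.47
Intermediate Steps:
Z(k) = √(5 + (-4 + k)/(-1 + k)) (Z(k) = √((k - 4)/(k - 1) + 5) = √((-4 + k)/(-1 + k) + 5) = √(5 + (-4 + k)/(-1 + k)))
L(B, J) = 4
m(Y, g) = 10*Y + 10*g (m(Y, g) = ((Y + g)*5)*2 = (5*Y + 5*g)*2 = 10*Y + 10*g)
-7*m(Z(-5), L(2, 4)) = -7*(10*(√3*√((-3 + 2*(-5))/(-1 - 5))) + 10*4) = -7*(10*(√3*√((-3 - 10)/(-6))) + 40) = -7*(10*(√3*√(-⅙*(-13))) + 40) = -7*(10*(√3*√(13/6)) + 40) = -7*(10*(√3*(√78/6)) + 40) = -7*(10*(√26/2) + 40) = -7*(5*√26 + 40) = -7*(40 + 5*√26) = -280 - 35*√26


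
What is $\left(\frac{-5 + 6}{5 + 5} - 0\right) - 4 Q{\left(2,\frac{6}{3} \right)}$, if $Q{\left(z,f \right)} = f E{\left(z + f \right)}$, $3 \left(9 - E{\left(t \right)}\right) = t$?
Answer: $- \frac{1837}{30} \approx -61.233$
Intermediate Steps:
$E{\left(t \right)} = 9 - \frac{t}{3}$
$Q{\left(z,f \right)} = f \left(9 - \frac{f}{3} - \frac{z}{3}\right)$ ($Q{\left(z,f \right)} = f \left(9 - \frac{z + f}{3}\right) = f \left(9 - \frac{f + z}{3}\right) = f \left(9 - \left(\frac{f}{3} + \frac{z}{3}\right)\right) = f \left(9 - \frac{f}{3} - \frac{z}{3}\right)$)
$\left(\frac{-5 + 6}{5 + 5} - 0\right) - 4 Q{\left(2,\frac{6}{3} \right)} = \left(\frac{-5 + 6}{5 + 5} - 0\right) - 4 \frac{\frac{6}{3} \left(27 - \frac{6}{3} - 2\right)}{3} = \left(1 \cdot \frac{1}{10} + 0\right) - 4 \frac{6 \cdot \frac{1}{3} \left(27 - 6 \cdot \frac{1}{3} - 2\right)}{3} = \left(1 \cdot \frac{1}{10} + 0\right) - 4 \cdot \frac{1}{3} \cdot 2 \left(27 - 2 - 2\right) = \left(\frac{1}{10} + 0\right) - 4 \cdot \frac{1}{3} \cdot 2 \left(27 - 2 - 2\right) = \frac{1}{10} - 4 \cdot \frac{1}{3} \cdot 2 \cdot 23 = \frac{1}{10} - \frac{184}{3} = - \frac{1837}{30}$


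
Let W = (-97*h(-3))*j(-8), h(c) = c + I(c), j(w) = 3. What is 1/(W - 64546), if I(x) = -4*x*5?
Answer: -1/81133 ≈ -1.2325e-5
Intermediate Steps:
I(x) = -20*x
h(c) = -19*c (h(c) = c - 20*c = -19*c)
W = -16587 (W = -(-1843)*(-3)*3 = -97*57*3 = -5529*3 = -16587)
1/(W - 64546) = 1/(-16587 - 64546) = 1/(-81133) = -1/81133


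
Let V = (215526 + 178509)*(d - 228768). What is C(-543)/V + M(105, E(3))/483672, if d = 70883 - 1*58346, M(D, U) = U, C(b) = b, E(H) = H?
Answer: 28430042239/4578900364690680 ≈ 6.2089e-6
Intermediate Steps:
d = 12537 (d = 70883 - 58346 = 12537)
V = -85202582085 (V = (215526 + 178509)*(12537 - 228768) = 394035*(-216231) = -85202582085)
C(-543)/V + M(105, E(3))/483672 = -543/(-85202582085) + 3/483672 = -543*(-1/85202582085) + 3*(1/483672) = 181/28400860695 + 1/161224 = 28430042239/4578900364690680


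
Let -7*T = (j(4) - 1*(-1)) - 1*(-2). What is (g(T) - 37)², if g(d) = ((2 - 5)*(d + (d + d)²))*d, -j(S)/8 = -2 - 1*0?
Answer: 3848465296/117649 ≈ 32711.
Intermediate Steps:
j(S) = 16 (j(S) = -8*(-2 - 1*0) = -8*(-2 + 0) = -8*(-2) = 16)
T = -19/7 (T = -((16 - 1*(-1)) - 1*(-2))/7 = -((16 + 1) + 2)/7 = -(17 + 2)/7 = -⅐*19 = -19/7 ≈ -2.7143)
g(d) = d*(-12*d² - 3*d) (g(d) = (-3*(d + (2*d)²))*d = (-3*(d + 4*d²))*d = (-12*d² - 3*d)*d = d*(-12*d² - 3*d))
(g(T) - 37)² = ((-19/7)²*(-3 - 12*(-19/7)) - 37)² = (361*(-3 + 228/7)/49 - 37)² = ((361/49)*(207/7) - 37)² = (74727/343 - 37)² = (62036/343)² = 3848465296/117649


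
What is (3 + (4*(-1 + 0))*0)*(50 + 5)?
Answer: 165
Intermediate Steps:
(3 + (4*(-1 + 0))*0)*(50 + 5) = (3 + (4*(-1))*0)*55 = (3 - 4*0)*55 = (3 + 0)*55 = 3*55 = 165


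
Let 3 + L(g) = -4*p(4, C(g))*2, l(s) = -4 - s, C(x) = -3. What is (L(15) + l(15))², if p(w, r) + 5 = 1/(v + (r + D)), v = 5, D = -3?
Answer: 676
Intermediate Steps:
p(w, r) = -5 + 1/(2 + r) (p(w, r) = -5 + 1/(5 + (r - 3)) = -5 + 1/(5 + (-3 + r)) = -5 + 1/(2 + r))
L(g) = 45 (L(g) = -3 - 4*(-9 - 5*(-3))/(2 - 3)*2 = -3 - 4*(-9 + 15)/(-1)*2 = -3 - (-4)*6*2 = -3 - 4*(-6)*2 = -3 + 24*2 = -3 + 48 = 45)
(L(15) + l(15))² = (45 + (-4 - 1*15))² = (45 + (-4 - 15))² = (45 - 19)² = 26² = 676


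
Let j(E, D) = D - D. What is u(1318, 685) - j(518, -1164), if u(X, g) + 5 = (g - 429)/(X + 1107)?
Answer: -11869/2425 ≈ -4.8944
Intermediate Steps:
u(X, g) = -5 + (-429 + g)/(1107 + X) (u(X, g) = -5 + (g - 429)/(X + 1107) = -5 + (-429 + g)/(1107 + X))
j(E, D) = 0
u(1318, 685) - j(518, -1164) = (-5964 + 685 - 5*1318)/(1107 + 1318) - 1*0 = (-5964 + 685 - 6590)/2425 + 0 = (1/2425)*(-11869) + 0 = -11869/2425 + 0 = -11869/2425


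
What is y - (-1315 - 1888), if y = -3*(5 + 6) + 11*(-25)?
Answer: 2895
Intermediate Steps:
y = -308 (y = -3*11 - 275 = -33 - 275 = -308)
y - (-1315 - 1888) = -308 - (-1315 - 1888) = -308 - 1*(-3203) = -308 + 3203 = 2895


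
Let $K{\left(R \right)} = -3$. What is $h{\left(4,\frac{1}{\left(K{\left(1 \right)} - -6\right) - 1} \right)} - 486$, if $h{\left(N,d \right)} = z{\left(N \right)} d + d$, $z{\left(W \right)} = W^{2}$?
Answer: $- \frac{955}{2} \approx -477.5$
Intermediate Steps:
$h{\left(N,d \right)} = d + d N^{2}$ ($h{\left(N,d \right)} = N^{2} d + d = d N^{2} + d = d + d N^{2}$)
$h{\left(4,\frac{1}{\left(K{\left(1 \right)} - -6\right) - 1} \right)} - 486 = \frac{1 + 4^{2}}{\left(-3 - -6\right) - 1} - 486 = \frac{1 + 16}{\left(-3 + 6\right) - 1} - 486 = \frac{1}{3 - 1} \cdot 17 - 486 = \frac{1}{2} \cdot 17 - 486 = \frac{17}{2} - 486 = - \frac{955}{2}$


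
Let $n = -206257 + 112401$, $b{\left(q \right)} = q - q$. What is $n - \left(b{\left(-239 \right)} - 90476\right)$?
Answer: $-3380$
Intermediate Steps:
$b{\left(q \right)} = 0$
$n = -93856$
$n - \left(b{\left(-239 \right)} - 90476\right) = -93856 - \left(0 - 90476\right) = -93856 - -90476 = -93856 + 90476 = -3380$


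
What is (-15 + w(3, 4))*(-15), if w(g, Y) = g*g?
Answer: 90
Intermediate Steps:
w(g, Y) = g²
(-15 + w(3, 4))*(-15) = (-15 + 3²)*(-15) = (-15 + 9)*(-15) = -6*(-15) = 90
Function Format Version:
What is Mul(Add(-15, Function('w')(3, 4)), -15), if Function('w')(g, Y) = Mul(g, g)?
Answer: 90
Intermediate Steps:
Function('w')(g, Y) = Pow(g, 2)
Mul(Add(-15, Function('w')(3, 4)), -15) = Mul(Add(-15, Pow(3, 2)), -15) = Mul(Add(-15, 9), -15) = Mul(-6, -15) = 90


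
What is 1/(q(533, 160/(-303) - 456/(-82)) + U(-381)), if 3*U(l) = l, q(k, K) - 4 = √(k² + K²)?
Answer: 18982704267/41512755914416 + 12423*√43847628539257/41512755914416 ≈ 0.0024389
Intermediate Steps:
q(k, K) = 4 + √(K² + k²) (q(k, K) = 4 + √(k² + K²) = 4 + √(K² + k²))
U(l) = l/3
1/(q(533, 160/(-303) - 456/(-82)) + U(-381)) = 1/((4 + √((160/(-303) - 456/(-82))² + 533²)) + (⅓)*(-381)) = 1/((4 + √((160*(-1/303) - 456*(-1/82))² + 284089)) - 127) = 1/((4 + √((-160/303 + 228/41)² + 284089)) - 127) = 1/((4 + √((62524/12423)² + 284089)) - 127) = 1/((4 + √(3909250576/154330929 + 284089)) - 127) = 1/((4 + √(43847628539257/154330929)) - 127) = 1/((4 + √43847628539257/12423) - 127) = 1/(-123 + √43847628539257/12423)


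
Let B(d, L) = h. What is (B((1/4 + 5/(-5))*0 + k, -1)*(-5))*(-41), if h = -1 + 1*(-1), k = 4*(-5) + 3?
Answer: -410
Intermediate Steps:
k = -17 (k = -20 + 3 = -17)
h = -2 (h = -1 - 1 = -2)
B(d, L) = -2
(B((1/4 + 5/(-5))*0 + k, -1)*(-5))*(-41) = -2*(-5)*(-41) = 10*(-41) = -410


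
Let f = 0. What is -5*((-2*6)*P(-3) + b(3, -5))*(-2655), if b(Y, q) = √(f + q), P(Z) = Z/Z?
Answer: -159300 + 13275*I*√5 ≈ -1.593e+5 + 29684.0*I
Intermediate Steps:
P(Z) = 1
b(Y, q) = √q (b(Y, q) = √(0 + q) = √q)
-5*((-2*6)*P(-3) + b(3, -5))*(-2655) = -5*(-2*6*1 + √(-5))*(-2655) = -5*(-12*1 + I*√5)*(-2655) = -5*(-12 + I*√5)*(-2655) = (60 - 5*I*√5)*(-2655) = -159300 + 13275*I*√5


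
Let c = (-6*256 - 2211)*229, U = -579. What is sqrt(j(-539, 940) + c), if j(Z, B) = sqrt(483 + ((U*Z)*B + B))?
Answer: sqrt(-858063 + sqrt(293357563)) ≈ 917.03*I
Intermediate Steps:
j(Z, B) = sqrt(483 + B - 579*B*Z) (j(Z, B) = sqrt(483 + ((-579*Z)*B + B)) = sqrt(483 + (-579*B*Z + B)) = sqrt(483 + (B - 579*B*Z)) = sqrt(483 + B - 579*B*Z))
c = -858063 (c = (-1536 - 2211)*229 = -3747*229 = -858063)
sqrt(j(-539, 940) + c) = sqrt(sqrt(483 + 940 - 579*940*(-539)) - 858063) = sqrt(sqrt(483 + 940 + 293356140) - 858063) = sqrt(sqrt(293357563) - 858063) = sqrt(-858063 + sqrt(293357563))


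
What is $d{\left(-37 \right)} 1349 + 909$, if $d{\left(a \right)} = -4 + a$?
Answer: $-54400$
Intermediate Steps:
$d{\left(-37 \right)} 1349 + 909 = \left(-4 - 37\right) 1349 + 909 = \left(-41\right) 1349 + 909 = -55309 + 909 = -54400$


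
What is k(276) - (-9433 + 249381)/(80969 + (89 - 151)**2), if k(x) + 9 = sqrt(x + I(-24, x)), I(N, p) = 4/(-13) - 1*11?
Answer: -1003265/84813 + sqrt(44733)/13 ≈ 4.4402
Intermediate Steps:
I(N, p) = -147/13 (I(N, p) = 4*(-1/13) - 11 = -4/13 - 11 = -147/13)
k(x) = -9 + sqrt(-147/13 + x) (k(x) = -9 + sqrt(x - 147/13) = -9 + sqrt(-147/13 + x))
k(276) - (-9433 + 249381)/(80969 + (89 - 151)**2) = (-9 + sqrt(-1911 + 169*276)/13) - (-9433 + 249381)/(80969 + (89 - 151)**2) = (-9 + sqrt(-1911 + 46644)/13) - 239948/(80969 + (-62)**2) = (-9 + sqrt(44733)/13) - 239948/(80969 + 3844) = (-9 + sqrt(44733)/13) - 239948/84813 = -1003265/84813 + sqrt(44733)/13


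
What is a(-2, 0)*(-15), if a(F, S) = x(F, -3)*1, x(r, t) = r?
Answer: 30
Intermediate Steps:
a(F, S) = F (a(F, S) = F*1 = F)
a(-2, 0)*(-15) = -2*(-15) = 30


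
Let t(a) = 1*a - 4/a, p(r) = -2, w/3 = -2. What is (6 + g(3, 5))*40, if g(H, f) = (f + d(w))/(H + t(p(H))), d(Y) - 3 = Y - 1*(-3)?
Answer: 920/3 ≈ 306.67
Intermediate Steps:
w = -6 (w = 3*(-2) = -6)
d(Y) = 6 + Y (d(Y) = 3 + (Y - 1*(-3)) = 3 + (Y + 3) = 3 + (3 + Y) = 6 + Y)
t(a) = a - 4/a
g(H, f) = f/H (g(H, f) = (f + (6 - 6))/(H + (-2 - 4/(-2))) = (f + 0)/(H + (-2 - 4*(-1/2))) = f/(H + (-2 + 2)) = f/(H + 0) = f/H)
(6 + g(3, 5))*40 = (6 + 5/3)*40 = (23/3)*40 = 920/3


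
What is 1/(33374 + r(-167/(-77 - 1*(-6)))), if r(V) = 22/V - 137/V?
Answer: 167/5565293 ≈ 3.0007e-5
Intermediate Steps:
r(V) = -115/V
1/(33374 + r(-167/(-77 - 1*(-6)))) = 1/(33374 - 115/((-167/(-77 - 1*(-6))))) = 1/(33374 - 115/((-167/(-77 + 6)))) = 1/(33374 - 115/((-167/(-71)))) = 1/(33374 - 115/((-167*(-1/71)))) = 1/(33374 - 115/167/71) = 1/(33374 - 115*71/167) = 1/(33374 - 8165/167) = 1/(5565293/167) = 167/5565293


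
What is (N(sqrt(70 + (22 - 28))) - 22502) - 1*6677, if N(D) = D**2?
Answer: -29115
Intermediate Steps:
(N(sqrt(70 + (22 - 28))) - 22502) - 1*6677 = ((sqrt(70 + (22 - 28)))**2 - 22502) - 1*6677 = ((sqrt(70 - 6))**2 - 22502) - 6677 = ((sqrt(64))**2 - 22502) - 6677 = (8**2 - 22502) - 6677 = (64 - 22502) - 6677 = -22438 - 6677 = -29115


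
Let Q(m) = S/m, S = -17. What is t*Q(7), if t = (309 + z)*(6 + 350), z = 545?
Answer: -738344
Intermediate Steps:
Q(m) = -17/m
t = 304024 (t = (309 + 545)*(6 + 350) = 854*356 = 304024)
t*Q(7) = 304024*(-17/7) = -738344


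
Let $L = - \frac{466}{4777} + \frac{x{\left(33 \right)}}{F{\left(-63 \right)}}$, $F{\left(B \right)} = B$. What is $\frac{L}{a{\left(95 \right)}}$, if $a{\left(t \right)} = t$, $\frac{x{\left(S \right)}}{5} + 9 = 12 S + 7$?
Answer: $- \frac{9440048}{28590345} \approx -0.33018$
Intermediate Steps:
$x{\left(S \right)} = -10 + 60 S$ ($x{\left(S \right)} = -45 + 5 \left(12 S + 7\right) = -45 + 5 \left(7 + 12 S\right) = -45 + \left(35 + 60 S\right) = -10 + 60 S$)
$L = - \frac{9440048}{300951}$ ($L = - \frac{466}{4777} + \frac{-10 + 60 \cdot 33}{-63} = \left(-466\right) \frac{1}{4777} + \left(-10 + 1980\right) \left(- \frac{1}{63}\right) = - \frac{466}{4777} + 1970 \left(- \frac{1}{63}\right) = - \frac{466}{4777} - \frac{1970}{63} = - \frac{9440048}{300951} \approx -31.367$)
$\frac{L}{a{\left(95 \right)}} = - \frac{9440048}{300951 \cdot 95} = \left(- \frac{9440048}{300951}\right) \frac{1}{95} = - \frac{9440048}{28590345}$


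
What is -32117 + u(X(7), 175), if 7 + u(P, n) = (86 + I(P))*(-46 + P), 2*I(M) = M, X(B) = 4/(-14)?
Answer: -1768800/49 ≈ -36098.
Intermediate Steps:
X(B) = -2/7 (X(B) = 4*(-1/14) = -2/7)
I(M) = M/2
u(P, n) = -7 + (-46 + P)*(86 + P/2) (u(P, n) = -7 + (86 + P/2)*(-46 + P) = -7 + (-46 + P)*(86 + P/2))
-32117 + u(X(7), 175) = -32117 + (-3963 + (-2/7)**2/2 + 63*(-2/7)) = -32117 + (-3963 + (1/2)*(4/49) - 18) = -32117 + (-3963 + 2/49 - 18) = -32117 - 195067/49 = -1768800/49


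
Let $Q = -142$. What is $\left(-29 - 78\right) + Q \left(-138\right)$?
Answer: $19489$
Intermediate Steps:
$\left(-29 - 78\right) + Q \left(-138\right) = \left(-29 - 78\right) - -19596 = -107 + 19596 = 19489$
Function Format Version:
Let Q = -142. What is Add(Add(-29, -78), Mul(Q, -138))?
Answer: 19489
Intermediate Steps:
Add(Add(-29, -78), Mul(Q, -138)) = Add(Add(-29, -78), Mul(-142, -138)) = Add(-107, 19596) = 19489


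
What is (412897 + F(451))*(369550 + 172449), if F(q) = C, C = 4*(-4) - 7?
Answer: 223777295126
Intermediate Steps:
C = -23 (C = -16 - 7 = -23)
F(q) = -23
(412897 + F(451))*(369550 + 172449) = (412897 - 23)*(369550 + 172449) = 412874*541999 = 223777295126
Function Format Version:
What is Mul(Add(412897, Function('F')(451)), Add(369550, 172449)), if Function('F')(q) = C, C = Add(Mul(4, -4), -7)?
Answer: 223777295126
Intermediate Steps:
C = -23 (C = Add(-16, -7) = -23)
Function('F')(q) = -23
Mul(Add(412897, Function('F')(451)), Add(369550, 172449)) = Mul(Add(412897, -23), Add(369550, 172449)) = Mul(412874, 541999) = 223777295126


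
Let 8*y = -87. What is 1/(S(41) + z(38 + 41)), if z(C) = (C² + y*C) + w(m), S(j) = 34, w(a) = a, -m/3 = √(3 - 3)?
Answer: 8/43327 ≈ 0.00018464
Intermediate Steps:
m = 0 (m = -3*√(3 - 3) = -3*√0 = -3*0 = 0)
y = -87/8 (y = (⅛)*(-87) = -87/8 ≈ -10.875)
z(C) = C² - 87*C/8 (z(C) = (C² - 87*C/8) + 0 = C² - 87*C/8)
1/(S(41) + z(38 + 41)) = 1/(34 + (38 + 41)*(-87 + 8*(38 + 41))/8) = 1/(34 + (⅛)*79*(-87 + 8*79)) = 1/(34 + (⅛)*79*(-87 + 632)) = 1/(34 + (⅛)*79*545) = 1/(34 + 43055/8) = 1/(43327/8) = 8/43327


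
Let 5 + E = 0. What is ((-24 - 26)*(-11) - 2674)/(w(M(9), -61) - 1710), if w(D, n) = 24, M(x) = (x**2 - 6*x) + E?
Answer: 354/281 ≈ 1.2598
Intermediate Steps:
E = -5 (E = -5 + 0 = -5)
M(x) = -5 + x**2 - 6*x (M(x) = (x**2 - 6*x) - 5 = -5 + x**2 - 6*x)
((-24 - 26)*(-11) - 2674)/(w(M(9), -61) - 1710) = ((-24 - 26)*(-11) - 2674)/(24 - 1710) = (-50*(-11) - 2674)/(-1686) = (550 - 2674)*(-1/1686) = -2124*(-1/1686) = 354/281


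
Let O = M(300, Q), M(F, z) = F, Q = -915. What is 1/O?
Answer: 1/300 ≈ 0.0033333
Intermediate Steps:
O = 300
1/O = 1/300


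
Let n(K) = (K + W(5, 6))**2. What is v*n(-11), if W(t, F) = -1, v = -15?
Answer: -2160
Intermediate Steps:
n(K) = (-1 + K)**2 (n(K) = (K - 1)**2 = (-1 + K)**2)
v*n(-11) = -15*(-1 - 11)**2 = -15*(-12)**2 = -15*144 = -2160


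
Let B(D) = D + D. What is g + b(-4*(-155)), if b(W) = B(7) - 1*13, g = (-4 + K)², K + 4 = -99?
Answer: 11450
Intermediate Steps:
K = -103 (K = -4 - 99 = -103)
B(D) = 2*D
g = 11449 (g = (-4 - 103)² = (-107)² = 11449)
b(W) = 1 (b(W) = 2*7 - 1*13 = 14 - 13 = 1)
g + b(-4*(-155)) = 11449 + 1 = 11450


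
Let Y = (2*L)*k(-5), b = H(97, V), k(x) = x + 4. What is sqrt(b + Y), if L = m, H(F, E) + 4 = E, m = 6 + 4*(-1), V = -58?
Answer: I*sqrt(66) ≈ 8.124*I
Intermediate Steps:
m = 2 (m = 6 - 4 = 2)
k(x) = 4 + x
H(F, E) = -4 + E
b = -62 (b = -4 - 58 = -62)
L = 2
Y = -4 (Y = (2*2)*(4 - 5) = 4*(-1) = -4)
sqrt(b + Y) = sqrt(-62 - 4) = sqrt(-66) = I*sqrt(66)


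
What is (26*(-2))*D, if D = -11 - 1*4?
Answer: 780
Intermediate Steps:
D = -15 (D = -11 - 4 = -15)
(26*(-2))*D = (26*(-2))*(-15) = -52*(-15) = 780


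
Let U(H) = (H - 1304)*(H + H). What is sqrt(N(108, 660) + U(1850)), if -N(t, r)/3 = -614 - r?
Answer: sqrt(2024022) ≈ 1422.7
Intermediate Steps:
N(t, r) = 1842 + 3*r (N(t, r) = -3*(-614 - r) = 1842 + 3*r)
U(H) = 2*H*(-1304 + H) (U(H) = (-1304 + H)*(2*H) = 2*H*(-1304 + H))
sqrt(N(108, 660) + U(1850)) = sqrt((1842 + 3*660) + 2*1850*(-1304 + 1850)) = sqrt((1842 + 1980) + 2*1850*546) = sqrt(3822 + 2020200) = sqrt(2024022)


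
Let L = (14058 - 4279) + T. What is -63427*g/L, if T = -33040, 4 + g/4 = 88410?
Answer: 3204187064/3323 ≈ 9.6425e+5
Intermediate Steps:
g = 353624 (g = -16 + 4*88410 = -16 + 353640 = 353624)
L = -23261 (L = (14058 - 4279) - 33040 = 9779 - 33040 = -23261)
-63427*g/L = -63427/((-23261/353624)) = -63427/((-23261*1/353624)) = -63427/(-23261/353624) = -63427*(-353624/23261) = 3204187064/3323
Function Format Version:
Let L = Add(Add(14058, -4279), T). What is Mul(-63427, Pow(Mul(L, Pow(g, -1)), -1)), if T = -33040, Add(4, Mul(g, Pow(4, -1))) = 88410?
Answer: Rational(3204187064, 3323) ≈ 9.6425e+5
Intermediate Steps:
g = 353624 (g = Add(-16, Mul(4, 88410)) = Add(-16, 353640) = 353624)
L = -23261 (L = Add(Add(14058, -4279), -33040) = Add(9779, -33040) = -23261)
Mul(-63427, Pow(Mul(L, Pow(g, -1)), -1)) = Mul(-63427, Pow(Mul(-23261, Pow(353624, -1)), -1)) = Mul(-63427, Pow(Mul(-23261, Rational(1, 353624)), -1)) = Mul(-63427, Pow(Rational(-23261, 353624), -1)) = Mul(-63427, Rational(-353624, 23261)) = Rational(3204187064, 3323)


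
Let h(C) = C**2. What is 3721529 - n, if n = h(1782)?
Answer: 546005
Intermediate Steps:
n = 3175524 (n = 1782**2 = 3175524)
3721529 - n = 3721529 - 1*3175524 = 3721529 - 3175524 = 546005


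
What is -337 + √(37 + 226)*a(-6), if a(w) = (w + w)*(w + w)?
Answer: -337 + 144*√263 ≈ 1998.3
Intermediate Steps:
a(w) = 4*w² (a(w) = (2*w)*(2*w) = 4*w²)
-337 + √(37 + 226)*a(-6) = -337 + √(37 + 226)*(4*(-6)²) = -337 + √263*(4*36) = -337 + √263*144 = -337 + 144*√263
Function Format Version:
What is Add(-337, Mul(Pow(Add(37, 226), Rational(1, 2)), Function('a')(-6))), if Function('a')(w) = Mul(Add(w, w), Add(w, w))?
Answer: Add(-337, Mul(144, Pow(263, Rational(1, 2)))) ≈ 1998.3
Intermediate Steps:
Function('a')(w) = Mul(4, Pow(w, 2)) (Function('a')(w) = Mul(Mul(2, w), Mul(2, w)) = Mul(4, Pow(w, 2)))
Add(-337, Mul(Pow(Add(37, 226), Rational(1, 2)), Function('a')(-6))) = Add(-337, Mul(Pow(Add(37, 226), Rational(1, 2)), Mul(4, Pow(-6, 2)))) = Add(-337, Mul(Pow(263, Rational(1, 2)), Mul(4, 36))) = Add(-337, Mul(Pow(263, Rational(1, 2)), 144)) = Add(-337, Mul(144, Pow(263, Rational(1, 2))))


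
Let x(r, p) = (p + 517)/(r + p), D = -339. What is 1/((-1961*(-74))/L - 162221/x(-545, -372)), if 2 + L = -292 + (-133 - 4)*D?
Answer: 6691605/6864992005423 ≈ 9.7474e-7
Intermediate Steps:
x(r, p) = (517 + p)/(p + r)
L = 46149 (L = -2 + (-292 + (-133 - 4)*(-339)) = -2 + (-292 - 137*(-339)) = -2 + (-292 + 46443) = -2 + 46151 = 46149)
1/((-1961*(-74))/L - 162221/x(-545, -372)) = 1/(-1961*(-74)/46149 - 162221*(-372 - 545)/(517 - 372)) = 1/(145114*(1/46149) - 162221/(145/(-917))) = 1/(145114/46149 - 162221/((-1/917*145))) = 1/(145114/46149 - 162221/(-145/917)) = 1/(145114/46149 - 162221*(-917/145)) = 1/(145114/46149 + 148756657/145) = 1/(6864992005423/6691605) = 6691605/6864992005423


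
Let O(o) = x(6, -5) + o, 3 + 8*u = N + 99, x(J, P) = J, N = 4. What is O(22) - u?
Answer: 31/2 ≈ 15.500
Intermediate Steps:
u = 25/2 (u = -3/8 + (4 + 99)/8 = -3/8 + (⅛)*103 = -3/8 + 103/8 = 25/2 ≈ 12.500)
O(o) = 6 + o
O(22) - u = (6 + 22) - 1*25/2 = 28 - 25/2 = 31/2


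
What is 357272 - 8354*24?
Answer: 156776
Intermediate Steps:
357272 - 8354*24 = 357272 - 200496 = 156776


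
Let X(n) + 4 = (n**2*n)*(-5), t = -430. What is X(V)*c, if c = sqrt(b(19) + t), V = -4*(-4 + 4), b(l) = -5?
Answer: -4*I*sqrt(435) ≈ -83.427*I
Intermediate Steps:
V = 0 (V = -4*0 = 0)
c = I*sqrt(435) (c = sqrt(-5 - 430) = sqrt(-435) = I*sqrt(435) ≈ 20.857*I)
X(n) = -4 - 5*n**3 (X(n) = -4 + (n**2*n)*(-5) = -4 + n**3*(-5) = -4 - 5*n**3)
X(V)*c = (-4 - 5*0**3)*(I*sqrt(435)) = (-4 - 5*0)*(I*sqrt(435)) = (-4 + 0)*(I*sqrt(435)) = -4*I*sqrt(435)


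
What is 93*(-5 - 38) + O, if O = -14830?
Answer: -18829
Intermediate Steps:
93*(-5 - 38) + O = 93*(-5 - 38) - 14830 = 93*(-43) - 14830 = -3999 - 14830 = -18829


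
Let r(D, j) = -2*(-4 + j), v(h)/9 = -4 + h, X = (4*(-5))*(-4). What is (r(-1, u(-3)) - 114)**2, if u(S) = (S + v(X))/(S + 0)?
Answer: 121104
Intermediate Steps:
X = 80 (X = -20*(-4) = 80)
v(h) = -36 + 9*h (v(h) = 9*(-4 + h) = -36 + 9*h)
u(S) = (684 + S)/S (u(S) = (S + (-36 + 9*80))/(S + 0) = (S + (-36 + 720))/S = (S + 684)/S = (684 + S)/S)
r(D, j) = 8 - 2*j
(r(-1, u(-3)) - 114)**2 = ((8 - 2*(684 - 3)/(-3)) - 114)**2 = ((8 - (-2)*681/3) - 114)**2 = ((8 - 2*(-227)) - 114)**2 = ((8 + 454) - 114)**2 = (462 - 114)**2 = 348**2 = 121104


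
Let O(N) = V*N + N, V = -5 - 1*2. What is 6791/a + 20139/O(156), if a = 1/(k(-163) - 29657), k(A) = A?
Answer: -63182384153/312 ≈ -2.0251e+8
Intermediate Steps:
V = -7 (V = -5 - 2 = -7)
O(N) = -6*N (O(N) = -7*N + N = -6*N)
a = -1/29820 (a = 1/(-163 - 29657) = 1/(-29820) = -1/29820 ≈ -3.3535e-5)
6791/a + 20139/O(156) = 6791/(-1/29820) + 20139/((-6*156)) = 6791*(-29820) + 20139/(-936) = -202507620 + 20139*(-1/936) = -202507620 - 6713/312 = -63182384153/312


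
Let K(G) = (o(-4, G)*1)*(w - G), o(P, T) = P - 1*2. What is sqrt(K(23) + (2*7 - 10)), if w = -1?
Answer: 2*sqrt(37) ≈ 12.166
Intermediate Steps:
o(P, T) = -2 + P (o(P, T) = P - 2 = -2 + P)
K(G) = 6 + 6*G (K(G) = ((-2 - 4)*1)*(-1 - G) = (-6*1)*(-1 - G) = -6*(-1 - G) = 6 + 6*G)
sqrt(K(23) + (2*7 - 10)) = sqrt((6 + 6*23) + (2*7 - 10)) = sqrt((6 + 138) + (14 - 10)) = sqrt(144 + 4) = sqrt(148) = 2*sqrt(37)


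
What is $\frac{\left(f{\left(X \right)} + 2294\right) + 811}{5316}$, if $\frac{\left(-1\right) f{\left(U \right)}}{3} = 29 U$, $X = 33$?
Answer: $\frac{39}{886} \approx 0.044018$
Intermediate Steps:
$f{\left(U \right)} = - 87 U$ ($f{\left(U \right)} = - 3 \cdot 29 U = - 87 U$)
$\frac{\left(f{\left(X \right)} + 2294\right) + 811}{5316} = \frac{\left(\left(-87\right) 33 + 2294\right) + 811}{5316} = \left(\left(-2871 + 2294\right) + 811\right) \frac{1}{5316} = \left(-577 + 811\right) \frac{1}{5316} = 234 \cdot \frac{1}{5316} = \frac{39}{886}$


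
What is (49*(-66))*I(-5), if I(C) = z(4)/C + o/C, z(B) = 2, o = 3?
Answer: 3234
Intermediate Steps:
I(C) = 5/C (I(C) = 2/C + 3/C = 5/C)
(49*(-66))*I(-5) = (49*(-66))*(5/(-5)) = -16170*(-1)/5 = -3234*(-1) = 3234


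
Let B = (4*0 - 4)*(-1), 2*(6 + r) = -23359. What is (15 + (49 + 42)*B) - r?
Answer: 24129/2 ≈ 12065.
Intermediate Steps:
r = -23371/2 (r = -6 + (½)*(-23359) = -6 - 23359/2 = -23371/2 ≈ -11686.)
B = 4 (B = (0 - 4)*(-1) = -4*(-1) = 4)
(15 + (49 + 42)*B) - r = (15 + (49 + 42)*4) - 1*(-23371/2) = (15 + 91*4) + 23371/2 = (15 + 364) + 23371/2 = 379 + 23371/2 = 24129/2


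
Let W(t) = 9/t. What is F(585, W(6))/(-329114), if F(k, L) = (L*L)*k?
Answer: -5265/1316456 ≈ -0.0039994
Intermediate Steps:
F(k, L) = k*L**2 (F(k, L) = L**2*k = k*L**2)
F(585, W(6))/(-329114) = (585*(9/6)**2)/(-329114) = (585*(9*(1/6))**2)*(-1/329114) = (585*(3/2)**2)*(-1/329114) = (585*(9/4))*(-1/329114) = (5265/4)*(-1/329114) = -5265/1316456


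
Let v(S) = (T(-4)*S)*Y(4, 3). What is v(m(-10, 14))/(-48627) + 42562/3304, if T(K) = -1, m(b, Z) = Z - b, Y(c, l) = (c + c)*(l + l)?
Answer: 115192699/8925756 ≈ 12.906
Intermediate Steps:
Y(c, l) = 4*c*l (Y(c, l) = (2*c)*(2*l) = 4*c*l)
v(S) = -48*S (v(S) = (-S)*(4*4*3) = -S*48 = -48*S)
v(m(-10, 14))/(-48627) + 42562/3304 = -48*(14 - 1*(-10))/(-48627) + 42562/3304 = -48*(14 + 10)*(-1/48627) + 42562*(1/3304) = -48*24*(-1/48627) + 21281/1652 = -1152*(-1/48627) + 21281/1652 = 128/5403 + 21281/1652 = 115192699/8925756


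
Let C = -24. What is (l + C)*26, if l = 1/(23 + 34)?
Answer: -35542/57 ≈ -623.54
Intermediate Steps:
l = 1/57 ≈ 0.017544
(l + C)*26 = (1/57 - 24)*26 = -1367/57*26 = -35542/57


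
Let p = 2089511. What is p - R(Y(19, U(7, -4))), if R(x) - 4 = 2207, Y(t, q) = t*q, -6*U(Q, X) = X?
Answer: 2087300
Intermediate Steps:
U(Q, X) = -X/6
Y(t, q) = q*t
R(x) = 2211 (R(x) = 4 + 2207 = 2211)
p - R(Y(19, U(7, -4))) = 2089511 - 1*2211 = 2089511 - 2211 = 2087300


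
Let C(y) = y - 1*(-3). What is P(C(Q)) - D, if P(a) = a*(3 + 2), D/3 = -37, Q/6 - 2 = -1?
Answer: 156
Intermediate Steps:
Q = 6 (Q = 12 + 6*(-1) = 12 - 6 = 6)
D = -111 (D = 3*(-37) = -111)
C(y) = 3 + y (C(y) = y + 3 = 3 + y)
P(a) = 5*a (P(a) = a*5 = 5*a)
P(C(Q)) - D = 5*(3 + 6) - 1*(-111) = 5*9 + 111 = 45 + 111 = 156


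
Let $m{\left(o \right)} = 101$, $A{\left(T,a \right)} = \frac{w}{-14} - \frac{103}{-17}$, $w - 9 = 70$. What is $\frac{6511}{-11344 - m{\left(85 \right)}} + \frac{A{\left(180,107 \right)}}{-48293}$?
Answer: $- \frac{10690976447}{18792255090} \approx -0.5689$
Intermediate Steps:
$w = 79$ ($w = 9 + 70 = 79$)
$A{\left(T,a \right)} = \frac{99}{238}$ ($A{\left(T,a \right)} = \frac{79}{-14} - \frac{103}{-17} = 79 \left(- \frac{1}{14}\right) - - \frac{103}{17} = - \frac{79}{14} + \frac{103}{17} = \frac{99}{238}$)
$\frac{6511}{-11344 - m{\left(85 \right)}} + \frac{A{\left(180,107 \right)}}{-48293} = \frac{6511}{-11344 - 101} + \frac{99}{238 \left(-48293\right)} = \frac{6511}{-11344 - 101} + \frac{99}{238} \left(- \frac{1}{48293}\right) = \frac{6511}{-11445} - \frac{99}{11493734} = 6511 \left(- \frac{1}{11445}\right) - \frac{99}{11493734} = - \frac{6511}{11445} - \frac{99}{11493734} = - \frac{10690976447}{18792255090}$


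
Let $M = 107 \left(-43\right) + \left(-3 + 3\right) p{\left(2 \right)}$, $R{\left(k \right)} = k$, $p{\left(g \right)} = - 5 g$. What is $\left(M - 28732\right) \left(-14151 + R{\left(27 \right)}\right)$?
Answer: $470795292$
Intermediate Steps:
$M = -4601$ ($M = 107 \left(-43\right) + \left(-3 + 3\right) \left(\left(-5\right) 2\right) = -4601 + 0 \left(-10\right) = -4601 + 0 = -4601$)
$\left(M - 28732\right) \left(-14151 + R{\left(27 \right)}\right) = \left(-4601 - 28732\right) \left(-14151 + 27\right) = \left(-33333\right) \left(-14124\right) = 470795292$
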